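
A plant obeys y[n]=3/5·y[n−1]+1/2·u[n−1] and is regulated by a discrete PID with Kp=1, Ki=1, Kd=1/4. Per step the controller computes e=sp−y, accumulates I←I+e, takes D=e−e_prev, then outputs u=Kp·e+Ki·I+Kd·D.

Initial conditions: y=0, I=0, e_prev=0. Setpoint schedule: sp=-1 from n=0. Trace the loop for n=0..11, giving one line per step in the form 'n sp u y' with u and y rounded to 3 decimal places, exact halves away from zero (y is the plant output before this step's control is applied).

0 -1 -2.250 0.000
1 -1 -0.469 -1.125
2 -1 -1.110 -0.909
3 -1 -0.716 -1.101
4 -1 -0.848 -1.019
5 -1 -0.772 -1.035
6 -1 -0.804 -1.007
7 -1 -0.792 -1.006
8 -1 -0.800 -1.000
9 -1 -0.798 -1.000
10 -1 -0.800 -0.999
11 -1 -0.800 -1.000

(exact arithmetic carried between steps; '≈' marks a value shown rounded to 6 d.p. or computed from one; I and e_prev carry over from the previous line; the table rounds u and y to 3 d.p., halves away from zero)
n=0: y=0, sp=-1, e=sp−y=-1; I=-1, D=e−e_prev=-1; u=1·(-1)+1·(-1)+1/4·(-1)=-2.25; next y=3/5·0+1/2·(-2.25)=-1.125
n=1: y=-1.125, sp=-1, e=sp−y=0.125; I=-0.875, D=e−e_prev=1.125; u=1·0.125+1·(-0.875)+1/4·1.125=-0.46875; next y=3/5·(-1.125)+1/2·(-0.46875)=-0.909375
n=2: y=-0.909375, sp=-1, e=sp−y=-0.090625; I=-0.965625, D=e−e_prev=-0.215625; u=1·(-0.090625)+1·(-0.965625)+1/4·(-0.215625)≈-1.110156; next y=3/5·(-0.909375)+1/2·(-1.110156)≈-1.100703
n=3: y≈-1.100703, sp=-1, e=sp−y≈0.100703; I≈-0.864922, D=e−e_prev≈0.191328; u=1·0.100703+1·(-0.864922)+1/4·0.191328≈-0.716387; next y=3/5·(-1.100703)+1/2·(-0.716387)≈-1.018615
n=4: y≈-1.018615, sp=-1, e=sp−y≈0.018615; I≈-0.846307, D=e−e_prev≈-0.082088; u=1·0.018615+1·(-0.846307)+1/4·(-0.082088)≈-0.848213; next y=3/5·(-1.018615)+1/2·(-0.848213)≈-1.035276
n=5: y≈-1.035276, sp=-1, e=sp−y≈0.035276; I≈-0.811031, D=e−e_prev≈0.016661; u=1·0.035276+1·(-0.811031)+1/4·0.016661≈-0.771590; next y=3/5·(-1.035276)+1/2·(-0.771590)≈-1.006960
n=6: y≈-1.006960, sp=-1, e=sp−y≈0.006960; I≈-0.804070, D=e−e_prev≈-0.028315; u=1·0.006960+1·(-0.804070)+1/4·(-0.028315)≈-0.804189; next y=3/5·(-1.006960)+1/2·(-0.804189)≈-1.006271
n=7: y≈-1.006271, sp=-1, e=sp−y≈0.006271; I≈-0.797800, D=e−e_prev≈-0.000690; u=1·0.006271+1·(-0.797800)+1/4·(-0.000690)≈-0.791701; next y=3/5·(-1.006271)+1/2·(-0.791701)≈-0.999613
n=8: y≈-0.999613, sp=-1, e=sp−y≈-0.000387; I≈-0.798187, D=e−e_prev≈-0.006658; u=1·(-0.000387)+1·(-0.798187)+1/4·(-0.006658)≈-0.800238; next y=3/5·(-0.999613)+1/2·(-0.800238)≈-0.999887
n=9: y≈-0.999887, sp=-1, e=sp−y≈-0.000113; I≈-0.798300, D=e−e_prev≈0.000274; u=1·(-0.000113)+1·(-0.798300)+1/4·0.000274≈-0.798345; next y=3/5·(-0.999887)+1/2·(-0.798345)≈-0.999104
n=10: y≈-0.999104, sp=-1, e=sp−y≈-0.000896; I≈-0.799195, D=e−e_prev≈-0.000782; u=1·(-0.000896)+1·(-0.799195)+1/4·(-0.000782)≈-0.800287; next y=3/5·(-0.999104)+1/2·(-0.800287)≈-0.999606
n=11: y≈-0.999606, sp=-1, e=sp−y≈-0.000394; I≈-0.799589, D=e−e_prev≈0.000502; u=1·(-0.000394)+1·(-0.799589)+1/4·0.000502≈-0.799858; next y=3/5·(-0.999606)+1/2·(-0.799858)≈-0.999693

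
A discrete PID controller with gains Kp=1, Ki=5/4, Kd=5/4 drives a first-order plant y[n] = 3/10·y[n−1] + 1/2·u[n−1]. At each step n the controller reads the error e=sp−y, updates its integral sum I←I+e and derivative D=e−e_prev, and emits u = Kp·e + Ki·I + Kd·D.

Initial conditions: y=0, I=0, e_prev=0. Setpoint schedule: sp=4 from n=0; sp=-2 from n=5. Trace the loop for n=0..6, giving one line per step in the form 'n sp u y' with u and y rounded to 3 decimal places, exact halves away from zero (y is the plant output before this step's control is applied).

0 4 14.000 0.000
1 4 -10.500 7.000
2 4 30.025 -3.150
3 4 -33.986 14.068
4 4 68.893 -12.773
5 -2 -116.547 30.614
6 -2 183.382 -49.089

(exact arithmetic carried between steps; '≈' marks a value shown rounded to 6 d.p. or computed from one; I and e_prev carry over from the previous line; the table rounds u and y to 3 d.p., halves away from zero)
n=0: y=0, sp=4, e=sp−y=4; I=4, D=e−e_prev=4; u=1·4+5/4·4+5/4·4=14; next y=3/10·0+1/2·14=7
n=1: y=7, sp=4, e=sp−y=-3; I=1, D=e−e_prev=-7; u=1·(-3)+5/4·1+5/4·(-7)=-10.5; next y=3/10·7+1/2·(-10.5)=-3.15
n=2: y=-3.15, sp=4, e=sp−y=7.15; I=8.15, D=e−e_prev=10.15; u=1·7.15+5/4·8.15+5/4·10.15=30.025; next y=3/10·(-3.15)+1/2·30.025=14.0675
n=3: y=14.0675, sp=4, e=sp−y=-10.0675; I=-1.9175, D=e−e_prev=-17.2175; u=1·(-10.0675)+5/4·(-1.9175)+5/4·(-17.2175)=-33.98625; next y=3/10·14.0675+1/2·(-33.98625)=-12.772875
n=4: y=-12.772875, sp=4, e=sp−y=16.772875; I=14.855375, D=e−e_prev=26.840375; u=1·16.772875+5/4·14.855375+5/4·26.840375≈68.892563; next y=3/10·(-12.772875)+1/2·68.892563≈30.614419
n=5: y≈30.614419, sp=-2, e=sp−y≈-32.614419; I≈-17.759044, D=e−e_prev≈-49.387294; u=1·(-32.614419)+5/4·(-17.759044)+5/4·(-49.387294)≈-116.547341; next y=3/10·30.614419+1/2·(-116.547341)≈-49.089345
n=6: y≈-49.089345, sp=-2, e=sp−y≈47.089345; I≈29.330301, D=e−e_prev≈79.703763; u=1·47.089345+5/4·29.330301+5/4·79.703763≈183.381925; next y=3/10·(-49.089345)+1/2·183.381925≈76.964159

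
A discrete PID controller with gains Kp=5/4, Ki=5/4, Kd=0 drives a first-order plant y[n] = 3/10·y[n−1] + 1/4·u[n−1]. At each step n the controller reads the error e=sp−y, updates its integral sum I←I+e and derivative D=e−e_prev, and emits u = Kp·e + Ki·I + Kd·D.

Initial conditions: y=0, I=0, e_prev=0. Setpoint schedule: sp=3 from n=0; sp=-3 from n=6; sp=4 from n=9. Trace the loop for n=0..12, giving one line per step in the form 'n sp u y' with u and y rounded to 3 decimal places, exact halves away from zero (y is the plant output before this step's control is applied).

0 3 7.500 0.000
1 3 6.563 1.875
2 3 7.148 2.203
3 3 7.532 2.448
4 3 7.799 2.617
5 3 7.983 2.735
6 -3 -6.889 2.816
7 -3 -4.925 -0.877
8 -3 -6.036 -1.494
9 4 10.739 -1.957
10 4 8.049 2.098
11 4 9.067 2.641
12 4 9.721 3.059

(exact arithmetic carried between steps; '≈' marks a value shown rounded to 6 d.p. or computed from one; I and e_prev carry over from the previous line; the table rounds u and y to 3 d.p., halves away from zero)
n=0: y=0, sp=3, e=sp−y=3; I=3, D=e−e_prev=3; u=5/4·3+5/4·3+0·3=7.5; next y=3/10·0+1/4·7.5=1.875
n=1: y=1.875, sp=3, e=sp−y=1.125; I=4.125, D=e−e_prev=-1.875; u=5/4·1.125+5/4·4.125+0·(-1.875)=6.5625; next y=3/10·1.875+1/4·6.5625=2.203125
n=2: y=2.203125, sp=3, e=sp−y=0.796875; I=4.921875, D=e−e_prev=-0.328125; u=5/4·0.796875+5/4·4.921875+0·(-0.328125)≈7.148438; next y=3/10·2.203125+1/4·7.148438≈2.448047
n=3: y≈2.448047, sp=3, e=sp−y≈0.551953; I≈5.473828, D=e−e_prev≈-0.244922; u=5/4·0.551953+5/4·5.473828+0·(-0.244922)≈7.532227; next y=3/10·2.448047+1/4·7.532227≈2.617471
n=4: y≈2.617471, sp=3, e=sp−y≈0.382529; I≈5.856357, D=e−e_prev≈-0.169424; u=5/4·0.382529+5/4·5.856357+0·(-0.169424)≈7.798608; next y=3/10·2.617471+1/4·7.798608≈2.734893
n=5: y≈2.734893, sp=3, e=sp−y≈0.265107; I≈6.121464, D=e−e_prev≈-0.117423; u=5/4·0.265107+5/4·6.121464+0·(-0.117423)≈7.983214; next y=3/10·2.734893+1/4·7.983214≈2.816271
n=6: y≈2.816271, sp=-3, e=sp−y≈-5.816271; I≈0.305193, D=e−e_prev≈-6.081378; u=5/4·(-5.816271)+5/4·0.305193+0·(-6.081378)≈-6.888848; next y=3/10·2.816271+1/4·(-6.888848)≈-0.877331
n=7: y≈-0.877331, sp=-3, e=sp−y≈-2.122669; I≈-1.817477, D=e−e_prev≈3.693602; u=5/4·(-2.122669)+5/4·(-1.817477)+0·3.693602≈-4.925182; next y=3/10·(-0.877331)+1/4·(-4.925182)≈-1.494495
n=8: y≈-1.494495, sp=-3, e=sp−y≈-1.505505; I≈-3.322982, D=e−e_prev≈0.617164; u=5/4·(-1.505505)+5/4·(-3.322982)+0·0.617164≈-6.035609; next y=3/10·(-1.494495)+1/4·(-6.035609)≈-1.957251
n=9: y≈-1.957251, sp=4, e=sp−y≈5.957251; I≈2.634269, D=e−e_prev≈7.462756; u=5/4·5.957251+5/4·2.634269+0·7.462756≈10.739399; next y=3/10·(-1.957251)+1/4·10.739399≈2.097675
n=10: y≈2.097675, sp=4, e=sp−y≈1.902325; I≈4.536594, D=e−e_prev≈-4.054925; u=5/4·1.902325+5/4·4.536594+0·(-4.054925)≈8.048649; next y=3/10·2.097675+1/4·8.048649≈2.641465
n=11: y≈2.641465, sp=4, e=sp−y≈1.358535; I≈5.895129, D=e−e_prev≈-0.543790; u=5/4·1.358535+5/4·5.895129+0·(-0.543790)≈9.067081; next y=3/10·2.641465+1/4·9.067081≈3.059210
n=12: y≈3.059210, sp=4, e=sp−y≈0.940790; I≈6.835920, D=e−e_prev≈-0.417745; u=5/4·0.940790+5/4·6.835920+0·(-0.417745)≈9.720888; next y=3/10·3.059210+1/4·9.720888≈3.347985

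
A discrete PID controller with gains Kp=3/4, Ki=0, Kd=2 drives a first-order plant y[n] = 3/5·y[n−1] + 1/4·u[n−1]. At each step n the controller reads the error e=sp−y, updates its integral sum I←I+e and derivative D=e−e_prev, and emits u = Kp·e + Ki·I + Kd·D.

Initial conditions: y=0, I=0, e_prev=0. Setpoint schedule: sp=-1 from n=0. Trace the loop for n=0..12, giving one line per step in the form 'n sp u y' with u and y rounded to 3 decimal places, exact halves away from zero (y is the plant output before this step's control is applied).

(exact arithmetic carried between steps; '≈' marks a value shown rounded to 6 d.p. or computed from one; I and e_prev carry over from the previous line; the table rounds u and y to 3 d.p., halves away from zero)
n=0: y=0, sp=-1, e=sp−y=-1; I=-1, D=e−e_prev=-1; u=3/4·(-1)+0·(-1)+2·(-1)=-2.75; next y=3/5·0+1/4·(-2.75)=-0.6875
n=1: y=-0.6875, sp=-1, e=sp−y=-0.3125; I=-1.3125, D=e−e_prev=0.6875; u=3/4·(-0.3125)+0·(-1.3125)+2·0.6875=1.140625; next y=3/5·(-0.6875)+1/4·1.140625≈-0.127344
n=2: y≈-0.127344, sp=-1, e=sp−y≈-0.872656; I≈-2.185156, D=e−e_prev≈-0.560156; u=3/4·(-0.872656)+0·(-2.185156)+2·(-0.560156)≈-1.774805; next y=3/5·(-0.127344)+1/4·(-1.774805)≈-0.520107
n=3: y≈-0.520107, sp=-1, e=sp−y≈-0.479893; I≈-2.665049, D=e−e_prev≈0.392764; u=3/4·(-0.479893)+0·(-2.665049)+2·0.392764≈0.425608; next y=3/5·(-0.520107)+1/4·0.425608≈-0.205662
n=4: y≈-0.205662, sp=-1, e=sp−y≈-0.794338; I≈-3.459386, D=e−e_prev≈-0.314445; u=3/4·(-0.794338)+0·(-3.459386)+2·(-0.314445)≈-1.224643; next y=3/5·(-0.205662)+1/4·(-1.224643)≈-0.429558
n=5: y≈-0.429558, sp=-1, e=sp−y≈-0.570442; I≈-4.029828, D=e−e_prev≈0.223896; u=3/4·(-0.570442)+0·(-4.029828)+2·0.223896≈0.019960; next y=3/5·(-0.429558)+1/4·0.019960≈-0.252745
n=6: y≈-0.252745, sp=-1, e=sp−y≈-0.747255; I≈-4.777083, D=e−e_prev≈-0.176813; u=3/4·(-0.747255)+0·(-4.777083)+2·(-0.176813)≈-0.914068; next y=3/5·(-0.252745)+1/4·(-0.914068)≈-0.380164
n=7: y≈-0.380164, sp=-1, e=sp−y≈-0.619836; I≈-5.396919, D=e−e_prev≈0.127419; u=3/4·(-0.619836)+0·(-5.396919)+2·0.127419≈-0.210039; next y=3/5·(-0.380164)+1/4·(-0.210039)≈-0.280608
n=8: y≈-0.280608, sp=-1, e=sp−y≈-0.719392; I≈-6.116311, D=e−e_prev≈-0.099556; u=3/4·(-0.719392)+0·(-6.116311)+2·(-0.099556)≈-0.738656; next y=3/5·(-0.280608)+1/4·(-0.738656)≈-0.353029
n=9: y≈-0.353029, sp=-1, e=sp−y≈-0.646971; I≈-6.763282, D=e−e_prev≈0.072421; u=3/4·(-0.646971)+0·(-6.763282)+2·0.072421≈-0.340387; next y=3/5·(-0.353029)+1/4·(-0.340387)≈-0.296914
n=10: y≈-0.296914, sp=-1, e=sp−y≈-0.703086; I≈-7.466368, D=e−e_prev≈-0.056115; u=3/4·(-0.703086)+0·(-7.466368)+2·(-0.056115)≈-0.639544; next y=3/5·(-0.296914)+1/4·(-0.639544)≈-0.338034
n=11: y≈-0.338034, sp=-1, e=sp−y≈-0.661966; I≈-8.128334, D=e−e_prev≈0.041120; u=3/4·(-0.661966)+0·(-8.128334)+2·0.041120≈-0.414233; next y=3/5·(-0.338034)+1/4·(-0.414233)≈-0.306379
n=12: y≈-0.306379, sp=-1, e=sp−y≈-0.693621; I≈-8.821955, D=e−e_prev≈-0.031655; u=3/4·(-0.693621)+0·(-8.821955)+2·(-0.031655)≈-0.583527; next y=3/5·(-0.306379)+1/4·(-0.583527)≈-0.329709

0 -1 -2.750 0.000
1 -1 1.141 -0.688
2 -1 -1.775 -0.127
3 -1 0.426 -0.520
4 -1 -1.225 -0.206
5 -1 0.020 -0.430
6 -1 -0.914 -0.253
7 -1 -0.210 -0.380
8 -1 -0.739 -0.281
9 -1 -0.340 -0.353
10 -1 -0.640 -0.297
11 -1 -0.414 -0.338
12 -1 -0.584 -0.306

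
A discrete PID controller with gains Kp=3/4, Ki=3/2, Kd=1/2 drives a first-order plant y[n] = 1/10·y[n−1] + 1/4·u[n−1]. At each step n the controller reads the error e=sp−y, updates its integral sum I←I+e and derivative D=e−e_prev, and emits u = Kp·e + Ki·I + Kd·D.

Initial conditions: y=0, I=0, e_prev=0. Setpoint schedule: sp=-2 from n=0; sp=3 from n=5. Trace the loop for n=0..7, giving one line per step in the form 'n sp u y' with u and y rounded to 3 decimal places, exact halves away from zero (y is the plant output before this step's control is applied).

(exact arithmetic carried between steps; '≈' marks a value shown rounded to 6 d.p. or computed from one; I and e_prev carry over from the previous line; the table rounds u and y to 3 d.p., halves away from zero)
n=0: y=0, sp=-2, e=sp−y=-2; I=-2, D=e−e_prev=-2; u=3/4·(-2)+3/2·(-2)+1/2·(-2)=-5.5; next y=1/10·0+1/4·(-5.5)=-1.375
n=1: y=-1.375, sp=-2, e=sp−y=-0.625; I=-2.625, D=e−e_prev=1.375; u=3/4·(-0.625)+3/2·(-2.625)+1/2·1.375=-3.71875; next y=1/10·(-1.375)+1/4·(-3.71875)≈-1.067188
n=2: y≈-1.067188, sp=-2, e=sp−y≈-0.932813; I≈-3.557813, D=e−e_prev≈-0.307813; u=3/4·(-0.932813)+3/2·(-3.557813)+1/2·(-0.307813)≈-6.190234; next y=1/10·(-1.067188)+1/4·(-6.190234)≈-1.654277
n=3: y≈-1.654277, sp=-2, e=sp−y≈-0.345723; I≈-3.903535, D=e−e_prev≈0.587090; u=3/4·(-0.345723)+3/2·(-3.903535)+1/2·0.587090≈-5.821050; next y=1/10·(-1.654277)+1/4·(-5.821050)≈-1.620690
n=4: y≈-1.620690, sp=-2, e=sp−y≈-0.379310; I≈-4.282845, D=e−e_prev≈-0.033587; u=3/4·(-0.379310)+3/2·(-4.282845)+1/2·(-0.033587)≈-6.725543; next y=1/10·(-1.620690)+1/4·(-6.725543)≈-1.843455
n=5: y≈-1.843455, sp=3, e=sp−y≈4.843455; I≈0.560610, D=e−e_prev≈5.222765; u=3/4·4.843455+3/2·0.560610+1/2·5.222765≈7.084888; next y=1/10·(-1.843455)+1/4·7.084888≈1.586877
n=6: y≈1.586877, sp=3, e=sp−y≈1.413123; I≈1.973733, D=e−e_prev≈-3.430331; u=3/4·1.413123+3/2·1.973733+1/2·(-3.430331)≈2.305277; next y=1/10·1.586877+1/4·2.305277≈0.735007
n=7: y≈0.735007, sp=3, e=sp−y≈2.264993; I≈4.238726, D=e−e_prev≈0.851870; u=3/4·2.264993+3/2·4.238726+1/2·0.851870≈8.482769; next y=1/10·0.735007+1/4·8.482769≈2.194193

0 -2 -5.500 0.000
1 -2 -3.719 -1.375
2 -2 -6.190 -1.067
3 -2 -5.821 -1.654
4 -2 -6.726 -1.621
5 3 7.085 -1.843
6 3 2.305 1.587
7 3 8.483 0.735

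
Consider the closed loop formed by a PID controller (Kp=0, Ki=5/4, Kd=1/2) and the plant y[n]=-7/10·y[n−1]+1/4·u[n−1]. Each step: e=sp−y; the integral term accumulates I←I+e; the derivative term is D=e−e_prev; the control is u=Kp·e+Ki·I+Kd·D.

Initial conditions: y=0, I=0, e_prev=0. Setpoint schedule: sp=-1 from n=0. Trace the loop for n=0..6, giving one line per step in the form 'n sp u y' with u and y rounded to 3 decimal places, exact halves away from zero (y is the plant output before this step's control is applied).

(exact arithmetic carried between steps; '≈' marks a value shown rounded to 6 d.p. or computed from one; I and e_prev carry over from the previous line; the table rounds u and y to 3 d.p., halves away from zero)
n=0: y=0, sp=-1, e=sp−y=-1; I=-1, D=e−e_prev=-1; u=0·(-1)+5/4·(-1)+1/2·(-1)=-1.75; next y=-7/10·0+1/4·(-1.75)=-0.4375
n=1: y=-0.4375, sp=-1, e=sp−y=-0.5625; I=-1.5625, D=e−e_prev=0.4375; u=0·(-0.5625)+5/4·(-1.5625)+1/2·0.4375=-1.734375; next y=-7/10·(-0.4375)+1/4·(-1.734375)≈-0.127344
n=2: y≈-0.127344, sp=-1, e=sp−y≈-0.872656; I≈-2.435156, D=e−e_prev≈-0.310156; u=0·(-0.872656)+5/4·(-2.435156)+1/2·(-0.310156)≈-3.199023; next y=-7/10·(-0.127344)+1/4·(-3.199023)≈-0.710615
n=3: y≈-0.710615, sp=-1, e=sp−y≈-0.289385; I≈-2.724541, D=e−e_prev≈0.583271; u=0·(-0.289385)+5/4·(-2.724541)+1/2·0.583271≈-3.114041; next y=-7/10·(-0.710615)+1/4·(-3.114041)≈-0.281079
n=4: y≈-0.281079, sp=-1, e=sp−y≈-0.718921; I≈-3.443462, D=e−e_prev≈-0.429536; u=0·(-0.718921)+5/4·(-3.443462)+1/2·(-0.429536)≈-4.519095; next y=-7/10·(-0.281079)+1/4·(-4.519095)≈-0.933018
n=5: y≈-0.933018, sp=-1, e=sp−y≈-0.066982; I≈-3.510443, D=e−e_prev≈0.651939; u=0·(-0.066982)+5/4·(-3.510443)+1/2·0.651939≈-4.062085; next y=-7/10·(-0.933018)+1/4·(-4.062085)≈-0.362409
n=6: y≈-0.362409, sp=-1, e=sp−y≈-0.637591; I≈-4.148035, D=e−e_prev≈-0.570609; u=0·(-0.637591)+5/4·(-4.148035)+1/2·(-0.570609)≈-5.470348; next y=-7/10·(-0.362409)+1/4·(-5.470348)≈-1.113901

0 -1 -1.750 0.000
1 -1 -1.734 -0.438
2 -1 -3.199 -0.127
3 -1 -3.114 -0.711
4 -1 -4.519 -0.281
5 -1 -4.062 -0.933
6 -1 -5.470 -0.362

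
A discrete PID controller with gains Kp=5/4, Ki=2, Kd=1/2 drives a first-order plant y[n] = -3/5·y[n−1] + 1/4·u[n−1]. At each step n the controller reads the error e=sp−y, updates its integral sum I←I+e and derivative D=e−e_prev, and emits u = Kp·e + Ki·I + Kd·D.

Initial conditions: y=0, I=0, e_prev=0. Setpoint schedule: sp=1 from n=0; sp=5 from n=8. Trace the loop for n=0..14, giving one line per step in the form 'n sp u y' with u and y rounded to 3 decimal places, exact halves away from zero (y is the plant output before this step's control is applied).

(exact arithmetic carried between steps; '≈' marks a value shown rounded to 6 d.p. or computed from one; I and e_prev carry over from the previous line; the table rounds u and y to 3 d.p., halves away from zero)
n=0: y=0, sp=1, e=sp−y=1; I=1, D=e−e_prev=1; u=5/4·1+2·1+1/2·1=3.75; next y=-3/5·0+1/4·3.75=0.9375
n=1: y=0.9375, sp=1, e=sp−y=0.0625; I=1.0625, D=e−e_prev=-0.9375; u=5/4·0.0625+2·1.0625+1/2·(-0.9375)=1.734375; next y=-3/5·0.9375+1/4·1.734375≈-0.128906
n=2: y≈-0.128906, sp=1, e=sp−y≈1.128906; I≈2.191406, D=e−e_prev≈1.066406; u=5/4·1.128906+2·2.191406+1/2·1.066406≈6.327148; next y=-3/5·(-0.128906)+1/4·6.327148≈1.659131
n=3: y≈1.659131, sp=1, e=sp−y≈-0.659131; I≈1.532275, D=e−e_prev≈-1.788037; u=5/4·(-0.659131)+2·1.532275+1/2·(-1.788037)≈1.346619; next y=-3/5·1.659131+1/4·1.346619≈-0.658824
n=4: y≈-0.658824, sp=1, e=sp−y≈1.658824; I≈3.191099, D=e−e_prev≈2.317955; u=5/4·1.658824+2·3.191099+1/2·2.317955≈9.614706; next y=-3/5·(-0.658824)+1/4·9.614706≈2.798971
n=5: y≈2.798971, sp=1, e=sp−y≈-1.798971; I≈1.392129, D=e−e_prev≈-3.457795; u=5/4·(-1.798971)+2·1.392129+1/2·(-3.457795)≈-1.193354; next y=-3/5·2.798971+1/4·(-1.193354)≈-1.977721
n=6: y≈-1.977721, sp=1, e=sp−y≈2.977721; I≈4.369849, D=e−e_prev≈4.776692; u=5/4·2.977721+2·4.369849+1/2·4.776692≈14.850196; next y=-3/5·(-1.977721)+1/4·14.850196≈4.899181
n=7: y≈4.899181, sp=1, e=sp−y≈-3.899181; I≈0.470668, D=e−e_prev≈-6.876902; u=5/4·(-3.899181)+2·0.470668+1/2·(-6.876902)≈-7.371092; next y=-3/5·4.899181+1/4·(-7.371092)≈-4.782282
n=8: y≈-4.782282, sp=5, e=sp−y≈9.782282; I≈10.252950, D=e−e_prev≈13.681463; u=5/4·9.782282+2·10.252950+1/2·13.681463≈39.574484; next y=-3/5·(-4.782282)+1/4·39.574484≈12.762990
n=9: y≈12.762990, sp=5, e=sp−y≈-7.762990; I≈2.489960, D=e−e_prev≈-17.545272; u=5/4·(-7.762990)+2·2.489960+1/2·(-17.545272)≈-13.496454; next y=-3/5·12.762990+1/4·(-13.496454)≈-11.031907
n=10: y≈-11.031907, sp=5, e=sp−y≈16.031907; I≈18.521867, D=e−e_prev≈23.794897; u=5/4·16.031907+2·18.521867+1/2·23.794897≈68.981067; next y=-3/5·(-11.031907)+1/4·68.981067≈23.864411
n=11: y≈23.864411, sp=5, e=sp−y≈-18.864411; I≈-0.342544, D=e−e_prev≈-34.896319; u=5/4·(-18.864411)+2·(-0.342544)+1/2·(-34.896319)≈-41.713762; next y=-3/5·23.864411+1/4·(-41.713762)≈-24.747087
n=12: y≈-24.747087, sp=5, e=sp−y≈29.747087; I≈29.404543, D=e−e_prev≈48.611499; u=5/4·29.747087+2·29.404543+1/2·48.611499≈120.298695; next y=-3/5·(-24.747087)+1/4·120.298695≈44.922926
n=13: y≈44.922926, sp=5, e=sp−y≈-39.922926; I≈-10.518383, D=e−e_prev≈-69.670013; u=5/4·(-39.922926)+2·(-10.518383)+1/2·(-69.670013)≈-105.775430; next y=-3/5·44.922926+1/4·(-105.775430)≈-53.397613
n=14: y≈-53.397613, sp=5, e=sp−y≈58.397613; I≈47.879230, D=e−e_prev≈98.320539; u=5/4·58.397613+2·47.879230+1/2·98.320539≈217.915746; next y=-3/5·(-53.397613)+1/4·217.915746≈86.517504

0 1 3.750 0.000
1 1 1.734 0.938
2 1 6.327 -0.129
3 1 1.347 1.659
4 1 9.615 -0.659
5 1 -1.193 2.799
6 1 14.850 -1.978
7 1 -7.371 4.899
8 5 39.574 -4.782
9 5 -13.496 12.763
10 5 68.981 -11.032
11 5 -41.714 23.864
12 5 120.299 -24.747
13 5 -105.775 44.923
14 5 217.916 -53.398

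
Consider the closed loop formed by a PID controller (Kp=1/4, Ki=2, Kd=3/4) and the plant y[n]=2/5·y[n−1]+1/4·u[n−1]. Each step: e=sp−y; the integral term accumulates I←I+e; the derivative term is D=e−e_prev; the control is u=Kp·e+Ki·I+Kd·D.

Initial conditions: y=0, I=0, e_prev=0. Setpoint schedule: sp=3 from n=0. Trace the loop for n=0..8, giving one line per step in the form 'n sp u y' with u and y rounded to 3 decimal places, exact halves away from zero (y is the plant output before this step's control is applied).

(exact arithmetic carried between steps; '≈' marks a value shown rounded to 6 d.p. or computed from one; I and e_prev carry over from the previous line; the table rounds u and y to 3 d.p., halves away from zero)
n=0: y=0, sp=3, e=sp−y=3; I=3, D=e−e_prev=3; u=1/4·3+2·3+3/4·3=9; next y=2/5·0+1/4·9=2.25
n=1: y=2.25, sp=3, e=sp−y=0.75; I=3.75, D=e−e_prev=-2.25; u=1/4·0.75+2·3.75+3/4·(-2.25)=6; next y=2/5·2.25+1/4·6=2.4
n=2: y=2.4, sp=3, e=sp−y=0.6; I=4.35, D=e−e_prev=-0.15; u=1/4·0.6+2·4.35+3/4·(-0.15)=8.7375; next y=2/5·2.4+1/4·8.7375=3.144375
n=3: y=3.144375, sp=3, e=sp−y=-0.144375; I=4.205625, D=e−e_prev=-0.744375; u=1/4·(-0.144375)+2·4.205625+3/4·(-0.744375)=7.816875; next y=2/5·3.144375+1/4·7.816875≈3.211969
n=4: y≈3.211969, sp=3, e=sp−y≈-0.211969; I≈3.993656, D=e−e_prev≈-0.067594; u=1/4·(-0.211969)+2·3.993656+3/4·(-0.067594)≈7.883625; next y=2/5·3.211969+1/4·7.883625≈3.255694
n=5: y≈3.255694, sp=3, e=sp−y≈-0.255694; I≈3.737963, D=e−e_prev≈-0.043725; u=1/4·(-0.255694)+2·3.737963+3/4·(-0.043725)≈7.379208; next y=2/5·3.255694+1/4·7.379208≈3.147079
n=6: y≈3.147079, sp=3, e=sp−y≈-0.147079; I≈3.590883, D=e−e_prev≈0.108614; u=1/4·(-0.147079)+2·3.590883+3/4·0.108614≈7.226457; next y=2/5·3.147079+1/4·7.226457≈3.065446
n=7: y≈3.065446, sp=3, e=sp−y≈-0.065446; I≈3.525437, D=e−e_prev≈0.081633; u=1/4·(-0.065446)+2·3.525437+3/4·0.081633≈7.095738; next y=2/5·3.065446+1/4·7.095738≈3.000113
n=8: y≈3.000113, sp=3, e=sp−y≈-0.000113; I≈3.525324, D=e−e_prev≈0.065333; u=1/4·(-0.000113)+2·3.525324+3/4·0.065333≈7.099620; next y=2/5·3.000113+1/4·7.099620≈2.974950

0 3 9.000 0.000
1 3 6.000 2.250
2 3 8.738 2.400
3 3 7.817 3.144
4 3 7.884 3.212
5 3 7.379 3.256
6 3 7.226 3.147
7 3 7.096 3.065
8 3 7.100 3.000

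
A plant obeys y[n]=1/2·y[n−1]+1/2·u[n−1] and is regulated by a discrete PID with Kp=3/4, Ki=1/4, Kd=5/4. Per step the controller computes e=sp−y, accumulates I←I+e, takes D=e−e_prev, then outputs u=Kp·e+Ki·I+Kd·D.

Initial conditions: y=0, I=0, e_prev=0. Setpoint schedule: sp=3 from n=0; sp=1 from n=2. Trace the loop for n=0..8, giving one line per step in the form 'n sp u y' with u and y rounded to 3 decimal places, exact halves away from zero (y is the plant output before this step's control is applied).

0 3 6.750 0.000
1 3 -3.844 3.375
2 1 3.902 -0.234
3 1 -2.455 1.834
4 1 4.747 -0.310
5 1 -3.295 2.218
6 1 5.764 -0.538
7 1 -4.388 2.613
8 1 7.023 -0.887

(exact arithmetic carried between steps; '≈' marks a value shown rounded to 6 d.p. or computed from one; I and e_prev carry over from the previous line; the table rounds u and y to 3 d.p., halves away from zero)
n=0: y=0, sp=3, e=sp−y=3; I=3, D=e−e_prev=3; u=3/4·3+1/4·3+5/4·3=6.75; next y=1/2·0+1/2·6.75=3.375
n=1: y=3.375, sp=3, e=sp−y=-0.375; I=2.625, D=e−e_prev=-3.375; u=3/4·(-0.375)+1/4·2.625+5/4·(-3.375)=-3.84375; next y=1/2·3.375+1/2·(-3.84375)=-0.234375
n=2: y=-0.234375, sp=1, e=sp−y=1.234375; I=3.859375, D=e−e_prev=1.609375; u=3/4·1.234375+1/4·3.859375+5/4·1.609375≈3.902344; next y=1/2·(-0.234375)+1/2·3.902344≈1.833984
n=3: y≈1.833984, sp=1, e=sp−y≈-0.833984; I≈3.025391, D=e−e_prev≈-2.068359; u=3/4·(-0.833984)+1/4·3.025391+5/4·(-2.068359)≈-2.454590; next y=1/2·1.833984+1/2·(-2.454590)≈-0.310303
n=4: y≈-0.310303, sp=1, e=sp−y≈1.310303; I≈4.335693, D=e−e_prev≈2.144287; u=3/4·1.310303+1/4·4.335693+5/4·2.144287≈4.747009; next y=1/2·(-0.310303)+1/2·4.747009≈2.218353
n=5: y≈2.218353, sp=1, e=sp−y≈-1.218353; I≈3.117340, D=e−e_prev≈-2.528656; u=3/4·(-1.218353)+1/4·3.117340+5/4·(-2.528656)≈-3.295250; next y=1/2·2.218353+1/2·(-3.295250)≈-0.538448
n=6: y≈-0.538448, sp=1, e=sp−y≈1.538448; I≈4.655788, D=e−e_prev≈2.756802; u=3/4·1.538448+1/4·4.655788+5/4·2.756802≈5.763785; next y=1/2·(-0.538448)+1/2·5.763785≈2.612669
n=7: y≈2.612669, sp=1, e=sp−y≈-1.612669; I≈3.043120, D=e−e_prev≈-3.151117; u=3/4·(-1.612669)+1/4·3.043120+5/4·(-3.151117)≈-4.387617; next y=1/2·2.612669+1/2·(-4.387617)≈-0.887474
n=8: y≈-0.887474, sp=1, e=sp−y≈1.887474; I≈4.930594, D=e−e_prev≈3.500143; u=3/4·1.887474+1/4·4.930594+5/4·3.500143≈7.023433; next y=1/2·(-0.887474)+1/2·7.023433≈3.067979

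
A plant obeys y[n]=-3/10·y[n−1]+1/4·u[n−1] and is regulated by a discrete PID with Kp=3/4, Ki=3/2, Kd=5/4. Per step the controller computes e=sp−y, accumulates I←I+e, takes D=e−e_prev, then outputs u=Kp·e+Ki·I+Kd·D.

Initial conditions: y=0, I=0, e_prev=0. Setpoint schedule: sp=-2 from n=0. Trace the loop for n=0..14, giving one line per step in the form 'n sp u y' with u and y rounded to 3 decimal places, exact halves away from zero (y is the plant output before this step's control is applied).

(exact arithmetic carried between steps; '≈' marks a value shown rounded to 6 d.p. or computed from one; I and e_prev carry over from the previous line; the table rounds u and y to 3 d.p., halves away from zero)
n=0: y=0, sp=-2, e=sp−y=-2; I=-2, D=e−e_prev=-2; u=3/4·(-2)+3/2·(-2)+5/4·(-2)=-7; next y=-3/10·0+1/4·(-7)=-1.75
n=1: y=-1.75, sp=-2, e=sp−y=-0.25; I=-2.25, D=e−e_prev=1.75; u=3/4·(-0.25)+3/2·(-2.25)+5/4·1.75=-1.375; next y=-3/10·(-1.75)+1/4·(-1.375)=0.18125
n=2: y=0.18125, sp=-2, e=sp−y=-2.18125; I=-4.43125, D=e−e_prev=-1.93125; u=3/4·(-2.18125)+3/2·(-4.43125)+5/4·(-1.93125)=-10.696875; next y=-3/10·0.18125+1/4·(-10.696875)≈-2.728594
n=3: y≈-2.728594, sp=-2, e=sp−y≈0.728594; I≈-3.702656, D=e−e_prev≈2.909844; u=3/4·0.728594+3/2·(-3.702656)+5/4·2.909844≈-1.370234; next y=-3/10·(-2.728594)+1/4·(-1.370234)≈0.476020
n=4: y≈0.476020, sp=-2, e=sp−y≈-2.476020; I≈-6.178676, D=e−e_prev≈-3.204613; u=3/4·(-2.476020)+3/2·(-6.178676)+5/4·(-3.204613)≈-15.130795; next y=-3/10·0.476020+1/4·(-15.130795)≈-3.925505
n=5: y≈-3.925505, sp=-2, e=sp−y≈1.925505; I≈-4.253171, D=e−e_prev≈4.401524; u=3/4·1.925505+3/2·(-4.253171)+5/4·4.401524≈0.566277; next y=-3/10·(-3.925505)+1/4·0.566277≈1.319221
n=6: y≈1.319221, sp=-2, e=sp−y≈-3.319221; I≈-7.572392, D=e−e_prev≈-5.244725; u=3/4·(-3.319221)+3/2·(-7.572392)+5/4·(-5.244725)≈-20.403910; next y=-3/10·1.319221+1/4·(-20.403910)≈-5.496744
n=7: y≈-5.496744, sp=-2, e=sp−y≈3.496744; I≈-4.075648, D=e−e_prev≈6.815964; u=3/4·3.496744+3/2·(-4.075648)+5/4·6.815964≈5.029041; next y=-3/10·(-5.496744)+1/4·5.029041≈2.906283
n=8: y≈2.906283, sp=-2, e=sp−y≈-4.906283; I≈-8.981931, D=e−e_prev≈-8.403027; u=3/4·(-4.906283)+3/2·(-8.981931)+5/4·(-8.403027)≈-27.656393; next y=-3/10·2.906283+1/4·(-27.656393)≈-7.785983
n=9: y≈-7.785983, sp=-2, e=sp−y≈5.785983; I≈-3.195948, D=e−e_prev≈10.692266; u=3/4·5.785983+3/2·(-3.195948)+5/4·10.692266≈12.910898; next y=-3/10·(-7.785983)+1/4·12.910898≈5.563519
n=10: y≈5.563519, sp=-2, e=sp−y≈-7.563519; I≈-10.759468, D=e−e_prev≈-13.349503; u=3/4·(-7.563519)+3/2·(-10.759468)+5/4·(-13.349503)≈-38.498720; next y=-3/10·5.563519+1/4·(-38.498720)≈-11.293736
n=11: y≈-11.293736, sp=-2, e=sp−y≈9.293736; I≈-1.465732, D=e−e_prev≈16.857255; u=3/4·9.293736+3/2·(-1.465732)+5/4·16.857255≈25.843273; next y=-3/10·(-11.293736)+1/4·25.843273≈9.848939
n=12: y≈9.848939, sp=-2, e=sp−y≈-11.848939; I≈-13.314671, D=e−e_prev≈-21.142675; u=3/4·(-11.848939)+3/2·(-13.314671)+5/4·(-21.142675)≈-55.287054; next y=-3/10·9.848939+1/4·(-55.287054)≈-16.776445
n=13: y≈-16.776445, sp=-2, e=sp−y≈14.776445; I≈1.461774, D=e−e_prev≈26.625384; u=3/4·14.776445+3/2·1.461774+5/4·26.625384≈46.556725; next y=-3/10·(-16.776445)+1/4·46.556725≈16.672115
n=14: y≈16.672115, sp=-2, e=sp−y≈-18.672115; I≈-17.210341, D=e−e_prev≈-33.448560; u=3/4·(-18.672115)+3/2·(-17.210341)+5/4·(-33.448560)≈-81.630297; next y=-3/10·16.672115+1/4·(-81.630297)≈-25.409209

0 -2 -7.000 0.000
1 -2 -1.375 -1.750
2 -2 -10.697 0.181
3 -2 -1.370 -2.729
4 -2 -15.131 0.476
5 -2 0.566 -3.926
6 -2 -20.404 1.319
7 -2 5.029 -5.497
8 -2 -27.656 2.906
9 -2 12.911 -7.786
10 -2 -38.499 5.564
11 -2 25.843 -11.294
12 -2 -55.287 9.849
13 -2 46.557 -16.776
14 -2 -81.630 16.672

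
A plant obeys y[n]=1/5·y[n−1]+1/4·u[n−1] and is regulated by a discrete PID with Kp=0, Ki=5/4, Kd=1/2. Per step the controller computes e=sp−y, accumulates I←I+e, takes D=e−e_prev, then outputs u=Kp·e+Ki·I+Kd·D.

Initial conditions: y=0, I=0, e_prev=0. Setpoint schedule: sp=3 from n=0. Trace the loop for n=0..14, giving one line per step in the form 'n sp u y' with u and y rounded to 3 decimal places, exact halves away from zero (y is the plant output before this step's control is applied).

(exact arithmetic carried between steps; '≈' marks a value shown rounded to 6 d.p. or computed from one; I and e_prev carry over from the previous line; the table rounds u and y to 3 d.p., halves away from zero)
n=0: y=0, sp=3, e=sp−y=3; I=3, D=e−e_prev=3; u=0·3+5/4·3+1/2·3=5.25; next y=1/5·0+1/4·5.25=1.3125
n=1: y=1.3125, sp=3, e=sp−y=1.6875; I=4.6875, D=e−e_prev=-1.3125; u=0·1.6875+5/4·4.6875+1/2·(-1.3125)=5.203125; next y=1/5·1.3125+1/4·5.203125≈1.563281
n=2: y≈1.563281, sp=3, e=sp−y≈1.436719; I≈6.124219, D=e−e_prev≈-0.250781; u=0·1.436719+5/4·6.124219+1/2·(-0.250781)≈7.529883; next y=1/5·1.563281+1/4·7.529883≈2.195127
n=3: y≈2.195127, sp=3, e=sp−y≈0.804873; I≈6.929092, D=e−e_prev≈-0.631846; u=0·0.804873+5/4·6.929092+1/2·(-0.631846)≈8.345442; next y=1/5·2.195127+1/4·8.345442≈2.525386
n=4: y≈2.525386, sp=3, e=sp−y≈0.474614; I≈7.403706, D=e−e_prev≈-0.330259; u=0·0.474614+5/4·7.403706+1/2·(-0.330259)≈9.089503; next y=1/5·2.525386+1/4·9.089503≈2.777453
n=5: y≈2.777453, sp=3, e=sp−y≈0.222547; I≈7.626253, D=e−e_prev≈-0.252067; u=0·0.222547+5/4·7.626253+1/2·(-0.252067)≈9.406783; next y=1/5·2.777453+1/4·9.406783≈2.907186
n=6: y≈2.907186, sp=3, e=sp−y≈0.092814; I≈7.719067, D=e−e_prev≈-0.129733; u=0·0.092814+5/4·7.719067+1/2·(-0.129733)≈9.583967; next y=1/5·2.907186+1/4·9.583967≈2.977429
n=7: y≈2.977429, sp=3, e=sp−y≈0.022571; I≈7.741638, D=e−e_prev≈-0.070243; u=0·0.022571+5/4·7.741638+1/2·(-0.070243)≈9.641926; next y=1/5·2.977429+1/4·9.641926≈3.005967
n=8: y≈3.005967, sp=3, e=sp−y≈-0.005967; I≈7.735671, D=e−e_prev≈-0.028538; u=0·(-0.005967)+5/4·7.735671+1/2·(-0.028538)≈9.655319; next y=1/5·3.005967+1/4·9.655319≈3.015023
n=9: y≈3.015023, sp=3, e=sp−y≈-0.015023; I≈7.720647, D=e−e_prev≈-0.009056; u=0·(-0.015023)+5/4·7.720647+1/2·(-0.009056)≈9.646281; next y=1/5·3.015023+1/4·9.646281≈3.014575
n=10: y≈3.014575, sp=3, e=sp−y≈-0.014575; I≈7.706072, D=e−e_prev≈0.000448; u=0·(-0.014575)+5/4·7.706072+1/2·0.000448≈9.632815; next y=1/5·3.014575+1/4·9.632815≈3.011119
n=11: y≈3.011119, sp=3, e=sp−y≈-0.011119; I≈7.694954, D=e−e_prev≈0.003456; u=0·(-0.011119)+5/4·7.694954+1/2·0.003456≈9.620420; next y=1/5·3.011119+1/4·9.620420≈3.007329
n=12: y≈3.007329, sp=3, e=sp−y≈-0.007329; I≈7.687625, D=e−e_prev≈0.003790; u=0·(-0.007329)+5/4·7.687625+1/2·0.003790≈9.611426; next y=1/5·3.007329+1/4·9.611426≈3.004322
n=13: y≈3.004322, sp=3, e=sp−y≈-0.004322; I≈7.683303, D=e−e_prev≈0.003007; u=0·(-0.004322)+5/4·7.683303+1/2·0.003007≈9.605632; next y=1/5·3.004322+1/4·9.605632≈3.002272
n=14: y≈3.002272, sp=3, e=sp−y≈-0.002272; I≈7.681030, D=e−e_prev≈0.002050; u=0·(-0.002272)+5/4·7.681030+1/2·0.002050≈9.602313; next y=1/5·3.002272+1/4·9.602313≈3.001033

0 3 5.250 0.000
1 3 5.203 1.313
2 3 7.530 1.563
3 3 8.345 2.195
4 3 9.090 2.525
5 3 9.407 2.777
6 3 9.584 2.907
7 3 9.642 2.977
8 3 9.655 3.006
9 3 9.646 3.015
10 3 9.633 3.015
11 3 9.620 3.011
12 3 9.611 3.007
13 3 9.606 3.004
14 3 9.602 3.002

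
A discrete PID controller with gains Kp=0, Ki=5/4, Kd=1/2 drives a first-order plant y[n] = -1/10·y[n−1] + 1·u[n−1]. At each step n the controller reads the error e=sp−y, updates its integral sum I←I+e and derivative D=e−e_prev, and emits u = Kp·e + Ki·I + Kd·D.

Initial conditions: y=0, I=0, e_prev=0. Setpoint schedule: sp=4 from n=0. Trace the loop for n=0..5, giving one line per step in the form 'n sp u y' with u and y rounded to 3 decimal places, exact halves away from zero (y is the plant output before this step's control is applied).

0 4 7.000 0.000
1 4 -2.250 7.000
2 4 14.913 -2.950
3 4 -13.151 15.208
4 4 34.207 -14.671
5 4 -45.498 35.674

(exact arithmetic carried between steps; '≈' marks a value shown rounded to 6 d.p. or computed from one; I and e_prev carry over from the previous line; the table rounds u and y to 3 d.p., halves away from zero)
n=0: y=0, sp=4, e=sp−y=4; I=4, D=e−e_prev=4; u=0·4+5/4·4+1/2·4=7; next y=-1/10·0+1·7=7
n=1: y=7, sp=4, e=sp−y=-3; I=1, D=e−e_prev=-7; u=0·(-3)+5/4·1+1/2·(-7)=-2.25; next y=-1/10·7+1·(-2.25)=-2.95
n=2: y=-2.95, sp=4, e=sp−y=6.95; I=7.95, D=e−e_prev=9.95; u=0·6.95+5/4·7.95+1/2·9.95=14.9125; next y=-1/10·(-2.95)+1·14.9125=15.2075
n=3: y=15.2075, sp=4, e=sp−y=-11.2075; I=-3.2575, D=e−e_prev=-18.1575; u=0·(-11.2075)+5/4·(-3.2575)+1/2·(-18.1575)=-13.150625; next y=-1/10·15.2075+1·(-13.150625)=-14.671375
n=4: y=-14.671375, sp=4, e=sp−y=18.671375; I=15.413875, D=e−e_prev=29.878875; u=0·18.671375+5/4·15.413875+1/2·29.878875≈34.206781; next y=-1/10·(-14.671375)+1·34.206781≈35.673919
n=5: y≈35.673919, sp=4, e=sp−y≈-31.673919; I≈-16.260044, D=e−e_prev≈-50.345294; u=0·(-31.673919)+5/4·(-16.260044)+1/2·(-50.345294)≈-45.497702; next y=-1/10·35.673919+1·(-45.497702)≈-49.065093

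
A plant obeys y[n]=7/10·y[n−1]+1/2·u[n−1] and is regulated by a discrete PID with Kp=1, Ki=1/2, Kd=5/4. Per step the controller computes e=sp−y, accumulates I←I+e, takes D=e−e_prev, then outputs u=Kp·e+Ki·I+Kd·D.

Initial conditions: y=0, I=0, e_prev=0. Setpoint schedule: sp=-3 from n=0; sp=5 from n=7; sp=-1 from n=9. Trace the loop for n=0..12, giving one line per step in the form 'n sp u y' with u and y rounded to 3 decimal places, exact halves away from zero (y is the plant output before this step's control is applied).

(exact arithmetic carried between steps; '≈' marks a value shown rounded to 6 d.p. or computed from one; I and e_prev carry over from the previous line; the table rounds u and y to 3 d.p., halves away from zero)
n=0: y=0, sp=-3, e=sp−y=-3; I=-3, D=e−e_prev=-3; u=1·(-3)+1/2·(-3)+5/4·(-3)=-8.25; next y=7/10·0+1/2·(-8.25)=-4.125
n=1: y=-4.125, sp=-3, e=sp−y=1.125; I=-1.875, D=e−e_prev=4.125; u=1·1.125+1/2·(-1.875)+5/4·4.125=5.34375; next y=7/10·(-4.125)+1/2·5.34375=-0.215625
n=2: y=-0.215625, sp=-3, e=sp−y=-2.784375; I=-4.659375, D=e−e_prev=-3.909375; u=1·(-2.784375)+1/2·(-4.659375)+5/4·(-3.909375)≈-10.000781; next y=7/10·(-0.215625)+1/2·(-10.000781)≈-5.151328
n=3: y≈-5.151328, sp=-3, e=sp−y≈2.151328; I≈-2.508047, D=e−e_prev≈4.935703; u=1·2.151328+1/2·(-2.508047)+5/4·4.935703≈7.066934; next y=7/10·(-5.151328)+1/2·7.066934≈-0.072463
n=4: y≈-0.072463, sp=-3, e=sp−y≈-2.927537; I≈-5.435584, D=e−e_prev≈-5.078865; u=1·(-2.927537)+1/2·(-5.435584)+5/4·(-5.078865)≈-11.993911; next y=7/10·(-0.072463)+1/2·(-11.993911)≈-6.047679
n=5: y≈-6.047679, sp=-3, e=sp−y≈3.047679; I≈-2.387905, D=e−e_prev≈5.975216; u=1·3.047679+1/2·(-2.387905)+5/4·5.975216≈9.322748; next y=7/10·(-6.047679)+1/2·9.322748≈0.427998
n=6: y≈0.427998, sp=-3, e=sp−y≈-3.427998; I≈-5.815903, D=e−e_prev≈-6.475678; u=1·(-3.427998)+1/2·(-5.815903)+5/4·(-6.475678)≈-14.430547; next y=7/10·0.427998+1/2·(-14.430547)≈-6.915675
n=7: y≈-6.915675, sp=5, e=sp−y≈11.915675; I≈6.099772, D=e−e_prev≈15.343673; u=1·11.915675+1/2·6.099772+5/4·15.343673≈34.145151; next y=7/10·(-6.915675)+1/2·34.145151≈12.231604
n=8: y≈12.231604, sp=5, e=sp−y≈-7.231604; I≈-1.131832, D=e−e_prev≈-19.147278; u=1·(-7.231604)+1/2·(-1.131832)+5/4·(-19.147278)≈-31.731617; next y=7/10·12.231604+1/2·(-31.731617)≈-7.303686
n=9: y≈-7.303686, sp=-1, e=sp−y≈6.303686; I≈5.171854, D=e−e_prev≈13.535290; u=1·6.303686+1/2·5.171854+5/4·13.535290≈25.808725; next y=7/10·(-7.303686)+1/2·25.808725≈7.791782
n=10: y≈7.791782, sp=-1, e=sp−y≈-8.791782; I≈-3.619928, D=e−e_prev≈-15.095468; u=1·(-8.791782)+1/2·(-3.619928)+5/4·(-15.095468)≈-29.471082; next y=7/10·7.791782+1/2·(-29.471082)≈-9.281293
n=11: y≈-9.281293, sp=-1, e=sp−y≈8.281293; I≈4.661365, D=e−e_prev≈17.073076; u=1·8.281293+1/2·4.661365+5/4·17.073076≈31.953320; next y=7/10·(-9.281293)+1/2·31.953320≈9.479755
n=12: y≈9.479755, sp=-1, e=sp−y≈-10.479755; I≈-5.818390, D=e−e_prev≈-18.761048; u=1·(-10.479755)+1/2·(-5.818390)+5/4·(-18.761048)≈-36.840260; next y=7/10·9.479755+1/2·(-36.840260)≈-11.784302

0 -3 -8.250 0.000
1 -3 5.344 -4.125
2 -3 -10.001 -0.216
3 -3 7.067 -5.151
4 -3 -11.994 -0.072
5 -3 9.323 -6.048
6 -3 -14.431 0.428
7 5 34.145 -6.916
8 5 -31.732 12.232
9 -1 25.809 -7.304
10 -1 -29.471 7.792
11 -1 31.953 -9.281
12 -1 -36.840 9.480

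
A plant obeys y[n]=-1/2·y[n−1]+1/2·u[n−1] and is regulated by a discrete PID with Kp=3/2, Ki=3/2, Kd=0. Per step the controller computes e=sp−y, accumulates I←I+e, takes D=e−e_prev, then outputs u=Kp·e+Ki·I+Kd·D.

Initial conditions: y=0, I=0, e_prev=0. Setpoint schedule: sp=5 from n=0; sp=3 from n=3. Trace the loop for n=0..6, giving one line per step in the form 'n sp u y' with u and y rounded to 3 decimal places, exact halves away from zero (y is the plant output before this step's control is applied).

0 5 15.000 0.000
1 5 0.000 7.500
2 5 30.000 -3.750
3 3 -24.750 16.875
4 3 67.500 -20.813
5 3 -91.688 44.156
6 3 182.813 -67.922

(exact arithmetic carried between steps; '≈' marks a value shown rounded to 6 d.p. or computed from one; I and e_prev carry over from the previous line; the table rounds u and y to 3 d.p., halves away from zero)
n=0: y=0, sp=5, e=sp−y=5; I=5, D=e−e_prev=5; u=3/2·5+3/2·5+0·5=15; next y=-1/2·0+1/2·15=7.5
n=1: y=7.5, sp=5, e=sp−y=-2.5; I=2.5, D=e−e_prev=-7.5; u=3/2·(-2.5)+3/2·2.5+0·(-7.5)=0; next y=-1/2·7.5+1/2·0=-3.75
n=2: y=-3.75, sp=5, e=sp−y=8.75; I=11.25, D=e−e_prev=11.25; u=3/2·8.75+3/2·11.25+0·11.25=30; next y=-1/2·(-3.75)+1/2·30=16.875
n=3: y=16.875, sp=3, e=sp−y=-13.875; I=-2.625, D=e−e_prev=-22.625; u=3/2·(-13.875)+3/2·(-2.625)+0·(-22.625)=-24.75; next y=-1/2·16.875+1/2·(-24.75)=-20.8125
n=4: y=-20.8125, sp=3, e=sp−y=23.8125; I=21.1875, D=e−e_prev=37.6875; u=3/2·23.8125+3/2·21.1875+0·37.6875=67.5; next y=-1/2·(-20.8125)+1/2·67.5=44.15625
n=5: y=44.15625, sp=3, e=sp−y=-41.15625; I=-19.96875, D=e−e_prev=-64.96875; u=3/2·(-41.15625)+3/2·(-19.96875)+0·(-64.96875)=-91.6875; next y=-1/2·44.15625+1/2·(-91.6875)=-67.921875
n=6: y=-67.921875, sp=3, e=sp−y=70.921875; I=50.953125, D=e−e_prev=112.078125; u=3/2·70.921875+3/2·50.953125+0·112.078125=182.8125; next y=-1/2·(-67.921875)+1/2·182.8125≈125.367188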